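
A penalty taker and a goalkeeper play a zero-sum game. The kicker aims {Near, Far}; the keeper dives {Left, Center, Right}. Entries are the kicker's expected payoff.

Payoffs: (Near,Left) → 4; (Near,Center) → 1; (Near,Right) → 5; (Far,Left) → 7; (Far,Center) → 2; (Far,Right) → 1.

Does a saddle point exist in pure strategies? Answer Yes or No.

Row minima: Near → 1, Far → 1; maximin = 1.
Column maxima: Left → 7, Center → 2, Right → 5; minimax = 2.
1 ≠ 2, so no pure-strategy equilibrium exists.

No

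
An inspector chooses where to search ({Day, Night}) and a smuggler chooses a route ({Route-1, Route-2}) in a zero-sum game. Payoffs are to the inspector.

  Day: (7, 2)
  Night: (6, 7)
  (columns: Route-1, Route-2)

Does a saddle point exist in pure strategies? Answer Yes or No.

Row minima: Day → 2, Night → 6; maximin = 6.
Column maxima: Route-1 → 7, Route-2 → 7; minimax = 7.
6 ≠ 7, so no pure-strategy equilibrium exists.

No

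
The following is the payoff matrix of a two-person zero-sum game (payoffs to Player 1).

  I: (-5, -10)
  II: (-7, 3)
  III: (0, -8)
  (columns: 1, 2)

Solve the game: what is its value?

Row minima: I → -10, II → -7, III → -8; maximin = -7.
Column maxima: 1 → 0, 2 → 3; minimax = 0.
-7 ≠ 0, so there is no saddle point; optimal play is mixed.
I is strictly dominated by III, so Player 1 never plays it.
On the remaining 2×2 (II, III vs 1, 2):
Let Player 1 play II with probability p. Expected payoff against 1: (-7)p + 0(1−p) = −7p; against 2: 3p + (-8)(1−p) = 11p − 8.
Setting these equal: −7p = 11p − 8 ⇒ −18p = -8 ⇒ p = 4/9, and the value is (-7)·(4/9) = -28/9.
For Player 2: with q = P(1), equating II's and III's payoffs gives −10q + 3 = 8q − 8 ⇒ q = 11/18.

-28/9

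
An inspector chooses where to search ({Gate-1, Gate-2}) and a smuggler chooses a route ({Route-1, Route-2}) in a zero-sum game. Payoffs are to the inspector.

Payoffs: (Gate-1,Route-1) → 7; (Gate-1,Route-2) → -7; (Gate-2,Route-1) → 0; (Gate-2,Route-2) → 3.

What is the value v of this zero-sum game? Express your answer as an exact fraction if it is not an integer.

Row minima: Gate-1 → -7, Gate-2 → 0; maximin = 0.
Column maxima: Route-1 → 7, Route-2 → 3; minimax = 3.
0 ≠ 3, so there is no saddle point; optimal play is mixed.
Let the inspector play Gate-1 with probability p. Expected payoff against Route-1: 7p + 0(1−p) = 7p; against Route-2: (-7)p + 3(1−p) = −10p + 3.
Setting these equal: 7p = −10p + 3 ⇒ 17p = 3 ⇒ p = 3/17, and the value is (7)·(3/17) = 21/17.
For the smuggler: with q = P(Route-1), equating Gate-1's and Gate-2's payoffs gives 14q − 7 = −3q + 3 ⇒ q = 10/17.

21/17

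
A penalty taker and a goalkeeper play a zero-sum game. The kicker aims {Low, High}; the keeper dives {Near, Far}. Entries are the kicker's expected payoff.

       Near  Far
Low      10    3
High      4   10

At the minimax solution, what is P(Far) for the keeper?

Row minima: Low → 3, High → 4; maximin = 4.
Column maxima: Near → 10, Far → 10; minimax = 10.
4 ≠ 10, so there is no saddle point; optimal play is mixed.
Let the kicker play Low with probability p. Expected payoff against Near: 10p + 4(1−p) = 6p + 4; against Far: 3p + 10(1−p) = −7p + 10.
Setting these equal: 6p + 4 = −7p + 10 ⇒ 13p = 6 ⇒ p = 6/13, and the value is (6)·(6/13) + 4 = 88/13.
For the keeper: with q = P(Near), equating Low's and High's payoffs gives 7q + 3 = −6q + 10 ⇒ q = 7/13.

6/13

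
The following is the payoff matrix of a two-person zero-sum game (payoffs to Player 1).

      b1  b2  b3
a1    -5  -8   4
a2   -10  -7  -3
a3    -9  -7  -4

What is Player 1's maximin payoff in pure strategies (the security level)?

Row minima: a1 → -8, a2 → -10, a3 → -9.
The best of these is -8.

-8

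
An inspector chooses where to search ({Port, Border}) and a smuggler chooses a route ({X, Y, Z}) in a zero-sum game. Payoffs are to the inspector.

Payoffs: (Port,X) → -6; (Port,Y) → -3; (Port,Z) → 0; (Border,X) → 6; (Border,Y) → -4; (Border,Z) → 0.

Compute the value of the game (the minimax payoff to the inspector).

-42/13

Row minima: Port → -6, Border → -4; maximin = -4.
Column maxima: X → 6, Y → -3, Z → 0; minimax = -3.
-4 ≠ -3, so there is no saddle point; optimal play is mixed.
Z is strictly dominated by Y (it gives the inspector strictly more in every row), so the smuggler never plays it.
On the remaining 2×2 (Port, Border vs X, Y):
Let the inspector play Port with probability p. Expected payoff against X: (-6)p + 6(1−p) = −12p + 6; against Y: (-3)p + (-4)(1−p) = p − 4.
Setting these equal: −12p + 6 = p − 4 ⇒ −13p = -10 ⇒ p = 10/13, and the value is (-12)·(10/13) + 6 = -42/13.
For the smuggler: with q = P(X), equating Port's and Border's payoffs gives −3q − 3 = 10q − 4 ⇒ q = 1/13.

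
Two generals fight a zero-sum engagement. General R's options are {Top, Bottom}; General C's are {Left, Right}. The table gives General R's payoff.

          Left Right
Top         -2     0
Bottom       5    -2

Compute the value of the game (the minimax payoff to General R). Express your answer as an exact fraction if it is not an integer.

-4/9

Row minima: Top → -2, Bottom → -2; maximin = -2.
Column maxima: Left → 5, Right → 0; minimax = 0.
-2 ≠ 0, so there is no saddle point; optimal play is mixed.
Let General R play Top with probability p. Expected payoff against Left: (-2)p + 5(1−p) = −7p + 5; against Right: 0p + (-2)(1−p) = 2p − 2.
Setting these equal: −7p + 5 = 2p − 2 ⇒ −9p = -7 ⇒ p = 7/9, and the value is (-7)·(7/9) + 5 = -4/9.
For General C: with q = P(Left), equating Top's and Bottom's payoffs gives −2q = 7q − 2 ⇒ q = 2/9.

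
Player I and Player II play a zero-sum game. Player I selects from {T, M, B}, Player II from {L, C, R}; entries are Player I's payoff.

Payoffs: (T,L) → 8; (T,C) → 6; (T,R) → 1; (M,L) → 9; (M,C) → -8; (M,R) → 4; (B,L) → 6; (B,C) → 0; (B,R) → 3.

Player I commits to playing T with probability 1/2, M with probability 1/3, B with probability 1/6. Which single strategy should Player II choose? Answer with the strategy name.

C

If Player II plays L, Player I's expected payoff is (1/2)·8 + (1/3)·9 + (1/6)·6 = 8.
If Player II plays C, Player I's expected payoff is (1/2)·6 + (1/3)·(-8) + (1/6)·0 = 1/3.
If Player II plays R, Player I's expected payoff is (1/2)·1 + (1/3)·4 + (1/6)·3 = 7/3.
Player II minimizes Player I's payoff; the smallest is 1/3, so the best response is C.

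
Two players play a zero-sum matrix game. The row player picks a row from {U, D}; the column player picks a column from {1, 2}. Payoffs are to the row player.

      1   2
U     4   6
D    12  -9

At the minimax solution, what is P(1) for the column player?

Row minima: U → 4, D → -9; maximin = 4.
Column maxima: 1 → 12, 2 → 6; minimax = 6.
4 ≠ 6, so there is no saddle point; optimal play is mixed.
Let the row player play U with probability p. Expected payoff against 1: 4p + 12(1−p) = −8p + 12; against 2: 6p + (-9)(1−p) = 15p − 9.
Setting these equal: −8p + 12 = 15p − 9 ⇒ −23p = -21 ⇒ p = 21/23, and the value is (-8)·(21/23) + 12 = 108/23.
For the column player: with q = P(1), equating U's and D's payoffs gives −2q + 6 = 21q − 9 ⇒ q = 15/23.

15/23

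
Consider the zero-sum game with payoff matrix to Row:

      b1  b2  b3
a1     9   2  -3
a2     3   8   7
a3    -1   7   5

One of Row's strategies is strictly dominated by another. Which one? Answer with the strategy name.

a2 gives a strictly higher payoff than a3 against every column: 3 > -1, 8 > 7, 7 > 5.
So a3 is strictly dominated and Row never plays it.

a3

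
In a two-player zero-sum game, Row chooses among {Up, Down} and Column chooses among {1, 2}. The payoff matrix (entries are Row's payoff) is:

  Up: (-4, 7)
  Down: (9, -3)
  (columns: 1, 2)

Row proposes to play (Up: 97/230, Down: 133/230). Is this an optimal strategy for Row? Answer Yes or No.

No

Against 1 this mix gives (97/230)·(-4) + (133/230)·9 = 809/230.
Against 2 this mix gives (97/230)·7 + (133/230)·(-3) = 28/23.
Column will play 2, holding Row to 28/23. Shifting weight toward the row that does better against 2 would raise this floor (the equalizing mix achieves 51/23 against both 2 and 1), so the proposed strategy is not optimal.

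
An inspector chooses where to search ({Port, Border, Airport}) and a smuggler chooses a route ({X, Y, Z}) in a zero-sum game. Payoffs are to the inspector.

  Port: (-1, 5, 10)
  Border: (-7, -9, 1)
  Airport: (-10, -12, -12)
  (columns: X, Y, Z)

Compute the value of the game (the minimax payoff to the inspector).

Row minima: Port → -1, Border → -9, Airport → -12; maximin = -1.
Column maxima: X → -1, Y → 5, Z → 10; minimax = -1.
Since maximin = minimax = -1, there is a saddle point and the value is -1.

-1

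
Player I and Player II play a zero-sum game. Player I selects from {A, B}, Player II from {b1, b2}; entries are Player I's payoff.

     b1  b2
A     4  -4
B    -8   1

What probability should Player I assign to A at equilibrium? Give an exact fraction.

Row minima: A → -4, B → -8; maximin = -4.
Column maxima: b1 → 4, b2 → 1; minimax = 1.
-4 ≠ 1, so there is no saddle point; optimal play is mixed.
Let Player I play A with probability p. Expected payoff against b1: 4p + (-8)(1−p) = 12p − 8; against b2: (-4)p + 1(1−p) = −5p + 1.
Setting these equal: 12p − 8 = −5p + 1 ⇒ 17p = 9 ⇒ p = 9/17, and the value is (12)·(9/17) − 8 = -28/17.
For Player II: with q = P(b1), equating A's and B's payoffs gives 8q − 4 = −9q + 1 ⇒ q = 5/17.

9/17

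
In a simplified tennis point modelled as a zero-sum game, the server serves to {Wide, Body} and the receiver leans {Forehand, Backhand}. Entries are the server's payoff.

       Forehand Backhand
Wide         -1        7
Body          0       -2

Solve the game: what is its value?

Row minima: Wide → -1, Body → -2; maximin = -1.
Column maxima: Forehand → 0, Backhand → 7; minimax = 0.
-1 ≠ 0, so there is no saddle point; optimal play is mixed.
Let the server play Wide with probability p. Expected payoff against Forehand: (-1)p + 0(1−p) = −p; against Backhand: 7p + (-2)(1−p) = 9p − 2.
Setting these equal: −p = 9p − 2 ⇒ −10p = -2 ⇒ p = 1/5, and the value is (-1)·(1/5) = -1/5.
For the receiver: with q = P(Forehand), equating Wide's and Body's payoffs gives −8q + 7 = 2q − 2 ⇒ q = 9/10.

-1/5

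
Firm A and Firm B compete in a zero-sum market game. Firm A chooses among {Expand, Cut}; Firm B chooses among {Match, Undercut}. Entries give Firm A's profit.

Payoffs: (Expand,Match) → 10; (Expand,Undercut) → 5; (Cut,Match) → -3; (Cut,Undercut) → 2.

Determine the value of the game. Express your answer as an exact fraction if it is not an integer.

5

Row minima: Expand → 5, Cut → -3; maximin = 5.
Column maxima: Match → 10, Undercut → 5; minimax = 5.
Since maximin = minimax = 5, there is a saddle point and the value is 5.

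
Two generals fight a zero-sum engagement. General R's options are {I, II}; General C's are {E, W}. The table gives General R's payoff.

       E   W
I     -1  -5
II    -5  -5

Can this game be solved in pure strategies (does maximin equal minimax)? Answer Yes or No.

Yes

Row minima: I → -5, II → -5; maximin = -5.
Column maxima: E → -1, W → -5; minimax = -5.
maximin = minimax = -5, so a saddle point exists.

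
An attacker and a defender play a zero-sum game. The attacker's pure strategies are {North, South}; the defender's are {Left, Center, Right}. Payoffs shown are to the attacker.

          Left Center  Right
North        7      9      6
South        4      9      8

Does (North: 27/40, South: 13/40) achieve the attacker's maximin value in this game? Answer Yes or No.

Against Left this mix gives (27/40)·7 + (13/40)·4 = 241/40.
Against Center this mix gives (27/40)·9 + (13/40)·9 = 9.
Against Right this mix gives (27/40)·6 + (13/40)·8 = 133/20.
The defender will play Left, holding the attacker to 241/40. Shifting weight toward the row that does better against Left would raise this floor (the equalizing mix achieves 32/5 against both Left and Right), so the proposed strategy is not optimal.

No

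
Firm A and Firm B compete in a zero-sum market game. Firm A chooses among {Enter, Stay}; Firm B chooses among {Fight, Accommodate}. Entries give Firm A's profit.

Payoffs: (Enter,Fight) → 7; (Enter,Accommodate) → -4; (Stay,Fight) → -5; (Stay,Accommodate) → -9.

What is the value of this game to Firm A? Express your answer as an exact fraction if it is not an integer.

-4

Row minima: Enter → -4, Stay → -9; maximin = -4.
Column maxima: Fight → 7, Accommodate → -4; minimax = -4.
Since maximin = minimax = -4, there is a saddle point and the value is -4.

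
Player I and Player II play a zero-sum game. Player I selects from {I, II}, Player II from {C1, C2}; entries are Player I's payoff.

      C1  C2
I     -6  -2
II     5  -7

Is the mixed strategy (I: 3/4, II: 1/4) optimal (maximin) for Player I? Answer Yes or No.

Against C1 this mix gives (3/4)·(-6) + (1/4)·5 = -13/4.
Against C2 this mix gives (3/4)·(-2) + (1/4)·(-7) = -13/4.
All of Player II's active replies (C1, C2) yield -13/4, and no column does worse for Player I. The mix makes Player II indifferent and guarantees -13/4, so it is optimal.

Yes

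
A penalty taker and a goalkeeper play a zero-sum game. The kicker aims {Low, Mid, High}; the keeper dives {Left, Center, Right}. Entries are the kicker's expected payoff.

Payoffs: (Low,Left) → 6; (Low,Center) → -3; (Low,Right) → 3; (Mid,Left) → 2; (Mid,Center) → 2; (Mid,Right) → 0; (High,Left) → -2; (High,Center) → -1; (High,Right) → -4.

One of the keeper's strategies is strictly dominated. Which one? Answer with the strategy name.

Left

Right holds the kicker's payoff strictly below Left in every row: 3 < 6, 0 < 2, -4 < -2.
So Left is strictly dominated for the keeper.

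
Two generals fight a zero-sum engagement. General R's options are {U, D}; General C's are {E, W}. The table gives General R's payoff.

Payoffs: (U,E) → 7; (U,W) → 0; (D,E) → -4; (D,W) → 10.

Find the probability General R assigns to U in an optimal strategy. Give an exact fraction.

Row minima: U → 0, D → -4; maximin = 0.
Column maxima: E → 7, W → 10; minimax = 7.
0 ≠ 7, so there is no saddle point; optimal play is mixed.
Let General R play U with probability p. Expected payoff against E: 7p + (-4)(1−p) = 11p − 4; against W: 0p + 10(1−p) = −10p + 10.
Setting these equal: 11p − 4 = −10p + 10 ⇒ 21p = 14 ⇒ p = 2/3, and the value is (11)·(2/3) − 4 = 10/3.
For General C: with q = P(E), equating U's and D's payoffs gives 7q = −14q + 10 ⇒ q = 10/21.

2/3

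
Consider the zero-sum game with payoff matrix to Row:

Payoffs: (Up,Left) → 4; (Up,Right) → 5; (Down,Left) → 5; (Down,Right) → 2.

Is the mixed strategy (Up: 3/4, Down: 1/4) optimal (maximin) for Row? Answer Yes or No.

Against Left this mix gives (3/4)·4 + (1/4)·5 = 17/4.
Against Right this mix gives (3/4)·5 + (1/4)·2 = 17/4.
All of Column's active replies (Left, Right) yield 17/4, and no column does worse for Row. The mix makes Column indifferent and guarantees 17/4, so it is optimal.

Yes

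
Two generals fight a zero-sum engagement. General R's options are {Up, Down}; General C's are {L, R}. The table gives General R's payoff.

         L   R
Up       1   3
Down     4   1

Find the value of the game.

11/5

Row minima: Up → 1, Down → 1; maximin = 1.
Column maxima: L → 4, R → 3; minimax = 3.
1 ≠ 3, so there is no saddle point; optimal play is mixed.
Let General R play Up with probability p. Expected payoff against L: 1p + 4(1−p) = −3p + 4; against R: 3p + 1(1−p) = 2p + 1.
Setting these equal: −3p + 4 = 2p + 1 ⇒ −5p = -3 ⇒ p = 3/5, and the value is (-3)·(3/5) + 4 = 11/5.
For General C: with q = P(L), equating Up's and Down's payoffs gives −2q + 3 = 3q + 1 ⇒ q = 2/5.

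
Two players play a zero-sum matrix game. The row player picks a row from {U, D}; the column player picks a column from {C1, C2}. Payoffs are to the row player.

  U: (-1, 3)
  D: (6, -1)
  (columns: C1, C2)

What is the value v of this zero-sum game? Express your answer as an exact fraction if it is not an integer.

17/11

Row minima: U → -1, D → -1; maximin = -1.
Column maxima: C1 → 6, C2 → 3; minimax = 3.
-1 ≠ 3, so there is no saddle point; optimal play is mixed.
Let the row player play U with probability p. Expected payoff against C1: (-1)p + 6(1−p) = −7p + 6; against C2: 3p + (-1)(1−p) = 4p − 1.
Setting these equal: −7p + 6 = 4p − 1 ⇒ −11p = -7 ⇒ p = 7/11, and the value is (-7)·(7/11) + 6 = 17/11.
For the column player: with q = P(C1), equating U's and D's payoffs gives −4q + 3 = 7q − 1 ⇒ q = 4/11.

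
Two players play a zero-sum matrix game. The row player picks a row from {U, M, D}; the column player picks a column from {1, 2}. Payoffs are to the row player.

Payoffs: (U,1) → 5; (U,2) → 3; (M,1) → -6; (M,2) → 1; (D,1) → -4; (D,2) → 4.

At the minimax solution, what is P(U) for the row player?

4/5

Row minima: U → 3, M → -6, D → -4; maximin = 3.
Column maxima: 1 → 5, 2 → 4; minimax = 4.
3 ≠ 4, so there is no saddle point; optimal play is mixed.
M is strictly dominated by U, so the row player never plays it.
On the remaining 2×2 (U, D vs 1, 2):
Let the row player play U with probability p. Expected payoff against 1: 5p + (-4)(1−p) = 9p − 4; against 2: 3p + 4(1−p) = −p + 4.
Setting these equal: 9p − 4 = −p + 4 ⇒ 10p = 8 ⇒ p = 4/5, and the value is (9)·(4/5) − 4 = 16/5.
For the column player: with q = P(1), equating U's and D's payoffs gives 2q + 3 = −8q + 4 ⇒ q = 1/10.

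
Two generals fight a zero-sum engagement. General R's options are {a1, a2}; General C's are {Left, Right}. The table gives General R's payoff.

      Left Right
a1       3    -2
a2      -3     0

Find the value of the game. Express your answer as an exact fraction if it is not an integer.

Row minima: a1 → -2, a2 → -3; maximin = -2.
Column maxima: Left → 3, Right → 0; minimax = 0.
-2 ≠ 0, so there is no saddle point; optimal play is mixed.
Let General R play a1 with probability p. Expected payoff against Left: 3p + (-3)(1−p) = 6p − 3; against Right: (-2)p + 0(1−p) = −2p.
Setting these equal: 6p − 3 = −2p ⇒ 8p = 3 ⇒ p = 3/8, and the value is (6)·(3/8) − 3 = -3/4.
For General C: with q = P(Left), equating a1's and a2's payoffs gives 5q − 2 = −3q ⇒ q = 1/4.

-3/4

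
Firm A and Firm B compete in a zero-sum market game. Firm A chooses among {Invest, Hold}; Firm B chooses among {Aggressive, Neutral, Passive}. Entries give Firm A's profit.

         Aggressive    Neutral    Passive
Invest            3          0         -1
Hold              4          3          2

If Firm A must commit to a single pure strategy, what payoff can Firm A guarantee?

Row minima: Invest → -1, Hold → 2.
The best of these is 2.

2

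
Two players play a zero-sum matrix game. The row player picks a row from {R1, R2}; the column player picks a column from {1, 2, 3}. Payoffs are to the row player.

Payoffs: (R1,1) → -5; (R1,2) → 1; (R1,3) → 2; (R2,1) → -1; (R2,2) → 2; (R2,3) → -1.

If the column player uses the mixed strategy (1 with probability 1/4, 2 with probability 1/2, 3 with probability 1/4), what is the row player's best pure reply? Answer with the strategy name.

Expected payoff of R1: (1/4)·(-5) + (1/2)·1 + (1/4)·2 = -1/4.
Expected payoff of R2: (1/4)·(-1) + (1/2)·2 + (1/4)·(-1) = 1/2.
The largest is 1/2, so the row player's best response is R2.

R2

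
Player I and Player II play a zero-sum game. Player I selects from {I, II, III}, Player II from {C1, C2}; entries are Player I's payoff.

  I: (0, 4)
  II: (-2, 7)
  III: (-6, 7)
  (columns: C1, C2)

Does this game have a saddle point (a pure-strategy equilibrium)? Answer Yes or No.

Row minima: I → 0, II → -2, III → -6; maximin = 0.
Column maxima: C1 → 0, C2 → 7; minimax = 0.
maximin = minimax = 0, so a saddle point exists.

Yes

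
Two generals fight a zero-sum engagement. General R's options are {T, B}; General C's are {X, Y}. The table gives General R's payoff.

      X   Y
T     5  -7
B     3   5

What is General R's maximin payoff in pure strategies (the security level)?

Row minima: T → -7, B → 3.
The best of these is 3.

3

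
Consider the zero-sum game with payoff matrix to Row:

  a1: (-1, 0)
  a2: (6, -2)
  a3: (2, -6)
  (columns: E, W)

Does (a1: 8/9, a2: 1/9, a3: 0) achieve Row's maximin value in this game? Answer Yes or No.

Yes

Against E this mix gives (8/9)·(-1) + (1/9)·6 = -2/9.
Against W this mix gives (8/9)·0 + (1/9)·(-2) = -2/9.
All of Column's active replies (E, W) yield -2/9, and no column does worse for Row. The mix makes Column indifferent and guarantees -2/9, so it is optimal.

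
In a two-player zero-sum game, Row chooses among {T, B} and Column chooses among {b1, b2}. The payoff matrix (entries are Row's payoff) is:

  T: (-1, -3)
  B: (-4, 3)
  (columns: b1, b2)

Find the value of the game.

-5/3

Row minima: T → -3, B → -4; maximin = -3.
Column maxima: b1 → -1, b2 → 3; minimax = -1.
-3 ≠ -1, so there is no saddle point; optimal play is mixed.
Let Row play T with probability p. Expected payoff against b1: (-1)p + (-4)(1−p) = 3p − 4; against b2: (-3)p + 3(1−p) = −6p + 3.
Setting these equal: 3p − 4 = −6p + 3 ⇒ 9p = 7 ⇒ p = 7/9, and the value is (3)·(7/9) − 4 = -5/3.
For Column: with q = P(b1), equating T's and B's payoffs gives 2q − 3 = −7q + 3 ⇒ q = 2/3.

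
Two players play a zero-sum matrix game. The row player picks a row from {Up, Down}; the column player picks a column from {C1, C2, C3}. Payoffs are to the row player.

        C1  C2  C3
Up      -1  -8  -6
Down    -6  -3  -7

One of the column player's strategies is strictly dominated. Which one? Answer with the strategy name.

C3 holds the row player's payoff strictly below C1 in every row: -6 < -1, -7 < -6.
So C1 is strictly dominated for the column player.

C1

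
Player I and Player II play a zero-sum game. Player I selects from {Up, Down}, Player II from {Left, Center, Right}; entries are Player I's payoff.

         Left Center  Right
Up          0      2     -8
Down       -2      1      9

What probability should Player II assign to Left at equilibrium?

17/19

Row minima: Up → -8, Down → -2; maximin = -2.
Column maxima: Left → 0, Center → 2, Right → 9; minimax = 0.
-2 ≠ 0, so there is no saddle point; optimal play is mixed.
Center is strictly dominated by Left (it gives Player I strictly more in every row), so Player II never plays it.
On the remaining 2×2 (Up, Down vs Left, Right):
Let Player I play Up with probability p. Expected payoff against Left: 0p + (-2)(1−p) = 2p − 2; against Right: (-8)p + 9(1−p) = −17p + 9.
Setting these equal: 2p − 2 = −17p + 9 ⇒ 19p = 11 ⇒ p = 11/19, and the value is (2)·(11/19) − 2 = -16/19.
For Player II: with q = P(Left), equating Up's and Down's payoffs gives 8q − 8 = −11q + 9 ⇒ q = 17/19.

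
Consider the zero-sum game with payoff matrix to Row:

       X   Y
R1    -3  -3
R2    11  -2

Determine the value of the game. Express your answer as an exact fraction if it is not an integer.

Row minima: R1 → -3, R2 → -2; maximin = -2.
Column maxima: X → 11, Y → -2; minimax = -2.
Since maximin = minimax = -2, there is a saddle point and the value is -2.

-2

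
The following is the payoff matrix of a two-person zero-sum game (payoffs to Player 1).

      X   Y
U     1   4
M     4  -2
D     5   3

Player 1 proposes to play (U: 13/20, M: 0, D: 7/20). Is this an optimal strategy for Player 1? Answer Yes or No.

No

Against X this mix gives (13/20)·1 + (7/20)·5 = 12/5.
Against Y this mix gives (13/20)·4 + (7/20)·3 = 73/20.
Player 2 will play X, holding Player 1 to 12/5. Shifting weight toward the row that does better against X would raise this floor (the equalizing mix achieves 17/5 against both X and Y), so the proposed strategy is not optimal.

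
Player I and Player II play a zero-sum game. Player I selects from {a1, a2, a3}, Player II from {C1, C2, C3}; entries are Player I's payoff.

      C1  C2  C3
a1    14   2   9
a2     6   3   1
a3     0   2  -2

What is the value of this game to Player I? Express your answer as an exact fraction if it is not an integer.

Row minima: a1 → 2, a2 → 1, a3 → -2; maximin = 2.
Column maxima: C1 → 14, C2 → 3, C3 → 9; minimax = 3.
2 ≠ 3, so there is no saddle point; optimal play is mixed.
a3 is strictly dominated by a2, so Player I never plays it.
With a3 eliminated, C1 is strictly dominated by C2 (it gives Player I strictly more in every remaining row), so Player II never plays it.
On the remaining 2×2 (a1, a2 vs C2, C3):
Let Player I play a1 with probability p. Expected payoff against C2: 2p + 3(1−p) = −p + 3; against C3: 9p + 1(1−p) = 8p + 1.
Setting these equal: −p + 3 = 8p + 1 ⇒ −9p = -2 ⇒ p = 2/9, and the value is (-1)·(2/9) + 3 = 25/9.
For Player II: with q = P(C2), equating a1's and a2's payoffs gives −7q + 9 = 2q + 1 ⇒ q = 8/9.

25/9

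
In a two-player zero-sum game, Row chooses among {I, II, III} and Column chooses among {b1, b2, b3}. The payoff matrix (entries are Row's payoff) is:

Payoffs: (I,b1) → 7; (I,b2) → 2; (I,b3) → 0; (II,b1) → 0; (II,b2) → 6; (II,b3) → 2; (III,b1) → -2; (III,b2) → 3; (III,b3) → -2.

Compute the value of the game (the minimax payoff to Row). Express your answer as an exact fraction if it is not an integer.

14/9

Row minima: I → 0, II → 0, III → -2; maximin = 0.
Column maxima: b1 → 7, b2 → 6, b3 → 2; minimax = 2.
0 ≠ 2, so there is no saddle point; optimal play is mixed.
III is strictly dominated by II, so Row never plays it.
b2 is strictly dominated by b3 (it gives Row strictly more in every row), so Column never plays it.
On the remaining 2×2 (I, II vs b1, b3):
Let Row play I with probability p. Expected payoff against b1: 7p + 0(1−p) = 7p; against b3: 0p + 2(1−p) = −2p + 2.
Setting these equal: 7p = −2p + 2 ⇒ 9p = 2 ⇒ p = 2/9, and the value is (7)·(2/9) = 14/9.
For Column: with q = P(b1), equating I's and II's payoffs gives 7q = −2q + 2 ⇒ q = 2/9.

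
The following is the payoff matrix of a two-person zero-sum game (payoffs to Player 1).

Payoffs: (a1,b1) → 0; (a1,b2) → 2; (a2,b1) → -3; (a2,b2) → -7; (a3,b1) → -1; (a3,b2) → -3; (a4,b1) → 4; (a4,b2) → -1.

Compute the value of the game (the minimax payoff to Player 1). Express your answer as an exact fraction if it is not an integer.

8/7

Row minima: a1 → 0, a2 → -7, a3 → -3, a4 → -1; maximin = 0.
Column maxima: b1 → 4, b2 → 2; minimax = 2.
0 ≠ 2, so there is no saddle point; optimal play is mixed.
a2 is strictly dominated by a1, so Player 1 never plays it.
a3 is strictly dominated by a1, so Player 1 never plays it.
On the remaining 2×2 (a1, a4 vs b1, b2):
Let Player 1 play a1 with probability p. Expected payoff against b1: 0p + 4(1−p) = −4p + 4; against b2: 2p + (-1)(1−p) = 3p − 1.
Setting these equal: −4p + 4 = 3p − 1 ⇒ −7p = -5 ⇒ p = 5/7, and the value is (-4)·(5/7) + 4 = 8/7.
For Player 2: with q = P(b1), equating a1's and a4's payoffs gives −2q + 2 = 5q − 1 ⇒ q = 3/7.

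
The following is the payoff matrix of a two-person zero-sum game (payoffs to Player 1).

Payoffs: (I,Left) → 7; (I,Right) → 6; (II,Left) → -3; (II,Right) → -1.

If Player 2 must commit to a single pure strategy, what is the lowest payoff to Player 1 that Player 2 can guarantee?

Column maxima: Left → 7, Right → 6.
The smallest of these is 6.

6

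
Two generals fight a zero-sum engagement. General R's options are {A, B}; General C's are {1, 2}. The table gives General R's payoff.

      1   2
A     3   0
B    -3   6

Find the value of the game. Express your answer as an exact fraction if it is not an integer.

Row minima: A → 0, B → -3; maximin = 0.
Column maxima: 1 → 3, 2 → 6; minimax = 3.
0 ≠ 3, so there is no saddle point; optimal play is mixed.
Let General R play A with probability p. Expected payoff against 1: 3p + (-3)(1−p) = 6p − 3; against 2: 0p + 6(1−p) = −6p + 6.
Setting these equal: 6p − 3 = −6p + 6 ⇒ 12p = 9 ⇒ p = 3/4, and the value is (6)·(3/4) − 3 = 3/2.
For General C: with q = P(1), equating A's and B's payoffs gives 3q = −9q + 6 ⇒ q = 1/2.

3/2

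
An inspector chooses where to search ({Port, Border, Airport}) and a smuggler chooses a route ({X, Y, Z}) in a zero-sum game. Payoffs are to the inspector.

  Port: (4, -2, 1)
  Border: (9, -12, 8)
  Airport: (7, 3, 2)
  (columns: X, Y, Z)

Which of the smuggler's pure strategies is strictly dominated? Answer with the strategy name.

Y holds the inspector's payoff strictly below X in every row: -2 < 4, -12 < 9, 3 < 7.
So X is strictly dominated for the smuggler.

X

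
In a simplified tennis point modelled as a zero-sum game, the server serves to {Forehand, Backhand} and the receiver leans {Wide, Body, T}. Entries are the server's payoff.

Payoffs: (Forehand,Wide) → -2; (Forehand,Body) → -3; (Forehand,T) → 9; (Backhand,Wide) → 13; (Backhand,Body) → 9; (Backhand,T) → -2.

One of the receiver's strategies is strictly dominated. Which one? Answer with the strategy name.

Body holds the server's payoff strictly below Wide in every row: -3 < -2, 9 < 13.
So Wide is strictly dominated for the receiver.

Wide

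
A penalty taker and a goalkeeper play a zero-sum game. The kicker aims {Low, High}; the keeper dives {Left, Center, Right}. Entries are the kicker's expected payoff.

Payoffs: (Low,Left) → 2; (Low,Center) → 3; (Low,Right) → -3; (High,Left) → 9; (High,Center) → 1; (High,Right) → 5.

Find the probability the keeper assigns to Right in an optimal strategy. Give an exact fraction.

1/5

Row minima: Low → -3, High → 1; maximin = 1.
Column maxima: Left → 9, Center → 3, Right → 5; minimax = 3.
1 ≠ 3, so there is no saddle point; optimal play is mixed.
Left is strictly dominated by Right (it gives the kicker strictly more in every row), so the keeper never plays it.
On the remaining 2×2 (Low, High vs Center, Right):
Let the kicker play Low with probability p. Expected payoff against Center: 3p + 1(1−p) = 2p + 1; against Right: (-3)p + 5(1−p) = −8p + 5.
Setting these equal: 2p + 1 = −8p + 5 ⇒ 10p = 4 ⇒ p = 2/5, and the value is (2)·(2/5) + 1 = 9/5.
For the keeper: with q = P(Center), equating Low's and High's payoffs gives 6q − 3 = −4q + 5 ⇒ q = 4/5.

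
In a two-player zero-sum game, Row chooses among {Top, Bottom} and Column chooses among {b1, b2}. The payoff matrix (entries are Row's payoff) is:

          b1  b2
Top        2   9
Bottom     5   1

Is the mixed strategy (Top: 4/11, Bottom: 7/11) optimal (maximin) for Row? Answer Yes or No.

Against b1 this mix gives (4/11)·2 + (7/11)·5 = 43/11.
Against b2 this mix gives (4/11)·9 + (7/11)·1 = 43/11.
All of Column's active replies (b1, b2) yield 43/11, and no column does worse for Row. The mix makes Column indifferent and guarantees 43/11, so it is optimal.

Yes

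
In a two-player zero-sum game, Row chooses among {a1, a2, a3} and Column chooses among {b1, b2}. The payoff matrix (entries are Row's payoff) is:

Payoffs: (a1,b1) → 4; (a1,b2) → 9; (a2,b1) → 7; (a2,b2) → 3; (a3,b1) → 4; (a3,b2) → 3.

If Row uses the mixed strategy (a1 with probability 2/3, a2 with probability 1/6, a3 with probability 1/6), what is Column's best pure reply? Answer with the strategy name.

If Column plays b1, Row's expected payoff is (2/3)·4 + (1/6)·7 + (1/6)·4 = 9/2.
If Column plays b2, Row's expected payoff is (2/3)·9 + (1/6)·3 + (1/6)·3 = 7.
Column minimizes Row's payoff; the smallest is 9/2, so the best response is b1.

b1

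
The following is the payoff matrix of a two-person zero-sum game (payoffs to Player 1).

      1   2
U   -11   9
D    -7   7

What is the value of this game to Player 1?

Row minima: U → -11, D → -7; maximin = -7.
Column maxima: 1 → -7, 2 → 9; minimax = -7.
Since maximin = minimax = -7, there is a saddle point and the value is -7.

-7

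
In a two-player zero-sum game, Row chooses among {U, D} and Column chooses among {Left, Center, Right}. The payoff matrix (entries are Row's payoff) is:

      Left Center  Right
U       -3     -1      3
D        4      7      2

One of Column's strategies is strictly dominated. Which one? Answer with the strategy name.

Center

Left holds Row's payoff strictly below Center in every row: -3 < -1, 4 < 7.
So Center is strictly dominated for Column.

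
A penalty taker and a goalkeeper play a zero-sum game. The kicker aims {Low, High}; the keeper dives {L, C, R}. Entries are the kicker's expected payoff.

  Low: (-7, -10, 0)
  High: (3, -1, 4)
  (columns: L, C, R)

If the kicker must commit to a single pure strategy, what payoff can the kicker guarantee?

Row minima: Low → -10, High → -1.
The best of these is -1.

-1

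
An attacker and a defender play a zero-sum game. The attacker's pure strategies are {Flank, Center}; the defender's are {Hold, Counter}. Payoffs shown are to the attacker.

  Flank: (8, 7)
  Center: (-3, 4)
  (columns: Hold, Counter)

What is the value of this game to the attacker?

Row minima: Flank → 7, Center → -3; maximin = 7.
Column maxima: Hold → 8, Counter → 7; minimax = 7.
Since maximin = minimax = 7, there is a saddle point and the value is 7.

7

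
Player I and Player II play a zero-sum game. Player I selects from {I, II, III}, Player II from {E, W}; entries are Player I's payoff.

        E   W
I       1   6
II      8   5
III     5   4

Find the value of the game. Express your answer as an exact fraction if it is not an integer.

43/8

Row minima: I → 1, II → 5, III → 4; maximin = 5.
Column maxima: E → 8, W → 6; minimax = 6.
5 ≠ 6, so there is no saddle point; optimal play is mixed.
III is strictly dominated by II, so Player I never plays it.
On the remaining 2×2 (I, II vs E, W):
Let Player I play I with probability p. Expected payoff against E: 1p + 8(1−p) = −7p + 8; against W: 6p + 5(1−p) = p + 5.
Setting these equal: −7p + 8 = p + 5 ⇒ −8p = -3 ⇒ p = 3/8, and the value is (-7)·(3/8) + 8 = 43/8.
For Player II: with q = P(E), equating I's and II's payoffs gives −5q + 6 = 3q + 5 ⇒ q = 1/8.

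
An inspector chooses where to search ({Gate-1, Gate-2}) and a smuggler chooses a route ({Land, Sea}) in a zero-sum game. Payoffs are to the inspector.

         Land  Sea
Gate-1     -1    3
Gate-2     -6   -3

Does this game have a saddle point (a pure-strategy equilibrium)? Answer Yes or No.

Yes

Row minima: Gate-1 → -1, Gate-2 → -6; maximin = -1.
Column maxima: Land → -1, Sea → 3; minimax = -1.
maximin = minimax = -1, so a saddle point exists.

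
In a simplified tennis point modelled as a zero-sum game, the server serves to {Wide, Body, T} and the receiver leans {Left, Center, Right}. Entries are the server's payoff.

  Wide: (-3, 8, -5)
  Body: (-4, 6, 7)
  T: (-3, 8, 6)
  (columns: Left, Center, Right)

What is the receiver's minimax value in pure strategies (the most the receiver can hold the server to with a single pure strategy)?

-3

Column maxima: Left → -3, Center → 8, Right → 7.
The smallest of these is -3.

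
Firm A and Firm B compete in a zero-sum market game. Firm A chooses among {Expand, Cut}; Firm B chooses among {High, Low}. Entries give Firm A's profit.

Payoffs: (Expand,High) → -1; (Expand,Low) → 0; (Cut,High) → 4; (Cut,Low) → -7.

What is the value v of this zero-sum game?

Row minima: Expand → -1, Cut → -7; maximin = -1.
Column maxima: High → 4, Low → 0; minimax = 0.
-1 ≠ 0, so there is no saddle point; optimal play is mixed.
Let Firm A play Expand with probability p. Expected payoff against High: (-1)p + 4(1−p) = −5p + 4; against Low: 0p + (-7)(1−p) = 7p − 7.
Setting these equal: −5p + 4 = 7p − 7 ⇒ −12p = -11 ⇒ p = 11/12, and the value is (-5)·(11/12) + 4 = -7/12.
For Firm B: with q = P(High), equating Expand's and Cut's payoffs gives −q = 11q − 7 ⇒ q = 7/12.

-7/12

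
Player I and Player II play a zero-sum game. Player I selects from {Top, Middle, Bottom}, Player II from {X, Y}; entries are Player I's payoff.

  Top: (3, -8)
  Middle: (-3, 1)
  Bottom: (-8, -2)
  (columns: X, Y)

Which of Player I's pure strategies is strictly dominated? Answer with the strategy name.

Bottom

Middle gives a strictly higher payoff than Bottom against every column: -3 > -8, 1 > -2.
So Bottom is strictly dominated and Player I never plays it.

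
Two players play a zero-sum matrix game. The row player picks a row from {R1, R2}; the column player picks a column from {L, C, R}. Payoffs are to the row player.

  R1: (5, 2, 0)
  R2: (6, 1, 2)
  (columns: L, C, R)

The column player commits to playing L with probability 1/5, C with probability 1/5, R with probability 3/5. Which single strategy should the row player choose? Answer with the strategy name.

R2

Expected payoff of R1: (1/5)·5 + (1/5)·2 + (3/5)·0 = 7/5.
Expected payoff of R2: (1/5)·6 + (1/5)·1 + (3/5)·2 = 13/5.
The largest is 13/5, so the row player's best response is R2.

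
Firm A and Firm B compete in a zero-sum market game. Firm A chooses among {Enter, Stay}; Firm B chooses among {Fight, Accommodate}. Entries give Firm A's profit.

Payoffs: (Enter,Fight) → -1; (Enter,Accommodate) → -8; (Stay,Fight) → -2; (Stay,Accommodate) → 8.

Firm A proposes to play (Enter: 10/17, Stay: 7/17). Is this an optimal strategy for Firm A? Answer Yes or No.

Against Fight this mix gives (10/17)·(-1) + (7/17)·(-2) = -24/17.
Against Accommodate this mix gives (10/17)·(-8) + (7/17)·8 = -24/17.
All of Firm B's active replies (Fight, Accommodate) yield -24/17, and no column does worse for Firm A. The mix makes Firm B indifferent and guarantees -24/17, so it is optimal.

Yes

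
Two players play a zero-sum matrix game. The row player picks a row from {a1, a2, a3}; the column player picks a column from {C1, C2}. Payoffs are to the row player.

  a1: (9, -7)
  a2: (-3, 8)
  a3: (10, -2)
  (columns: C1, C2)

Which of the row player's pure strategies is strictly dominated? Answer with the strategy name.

a1

a3 gives a strictly higher payoff than a1 against every column: 10 > 9, -2 > -7.
So a1 is strictly dominated and the row player never plays it.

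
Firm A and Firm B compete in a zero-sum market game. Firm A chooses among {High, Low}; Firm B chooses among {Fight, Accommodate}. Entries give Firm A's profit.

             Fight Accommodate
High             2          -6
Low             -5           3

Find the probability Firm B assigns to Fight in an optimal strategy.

Row minima: High → -6, Low → -5; maximin = -5.
Column maxima: Fight → 2, Accommodate → 3; minimax = 2.
-5 ≠ 2, so there is no saddle point; optimal play is mixed.
Let Firm A play High with probability p. Expected payoff against Fight: 2p + (-5)(1−p) = 7p − 5; against Accommodate: (-6)p + 3(1−p) = −9p + 3.
Setting these equal: 7p − 5 = −9p + 3 ⇒ 16p = 8 ⇒ p = 1/2, and the value is (7)·(1/2) − 5 = -3/2.
For Firm B: with q = P(Fight), equating High's and Low's payoffs gives 8q − 6 = −8q + 3 ⇒ q = 9/16.

9/16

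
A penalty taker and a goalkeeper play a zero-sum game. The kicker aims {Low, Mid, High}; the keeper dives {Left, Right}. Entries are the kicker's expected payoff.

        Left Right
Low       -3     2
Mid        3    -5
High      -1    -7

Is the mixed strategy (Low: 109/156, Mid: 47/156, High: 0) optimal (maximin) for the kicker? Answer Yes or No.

No

Against Left this mix gives (109/156)·(-3) + (47/156)·3 = -31/26.
Against Right this mix gives (109/156)·2 + (47/156)·(-5) = -17/156.
The keeper will play Left, holding the kicker to -31/26. Shifting weight toward the row that does better against Left would raise this floor (the equalizing mix achieves -9/13 against both Left and Right), so the proposed strategy is not optimal.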